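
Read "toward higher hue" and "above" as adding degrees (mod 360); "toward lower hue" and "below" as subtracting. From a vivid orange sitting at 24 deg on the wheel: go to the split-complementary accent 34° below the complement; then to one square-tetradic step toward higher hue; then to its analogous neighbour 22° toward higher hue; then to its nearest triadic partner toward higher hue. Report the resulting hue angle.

+146° (split-comp 34° ↓): 24 + 146 = 170°
+90° (square ↑): 170 + 90 = 260°
+22° (analog 22° ↑): 260 + 22 = 282°
+120° (triadic ↑): 282 + 120 = 402 → 402 − 360 = 42°

42°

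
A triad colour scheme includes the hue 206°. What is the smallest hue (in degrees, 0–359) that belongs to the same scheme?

A triad places three hues 120° apart.
The full set through 206° is {86°, 206°, 326°}.

86°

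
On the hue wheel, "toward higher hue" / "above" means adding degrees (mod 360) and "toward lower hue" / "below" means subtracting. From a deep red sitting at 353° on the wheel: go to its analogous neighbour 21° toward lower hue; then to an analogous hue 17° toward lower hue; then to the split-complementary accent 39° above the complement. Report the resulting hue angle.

353 − 21 = 332°   (analog 21° ↓)
332 − 17 = 315°   (analog 17° ↓)
315 + 219 = 534 → 534 − 360 = 174°   (split-comp 39° ↑)

174°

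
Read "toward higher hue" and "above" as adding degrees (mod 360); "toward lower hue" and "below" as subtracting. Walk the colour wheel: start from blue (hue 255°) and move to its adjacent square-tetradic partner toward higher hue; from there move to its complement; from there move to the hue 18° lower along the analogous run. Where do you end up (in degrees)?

+90° (square ↑): 255 + 90 = 345°
+180° (complement): 345 + 180 = 525 → 525 − 360 = 165°
−18° (analog 18° ↓): 165 − 18 = 147°

147°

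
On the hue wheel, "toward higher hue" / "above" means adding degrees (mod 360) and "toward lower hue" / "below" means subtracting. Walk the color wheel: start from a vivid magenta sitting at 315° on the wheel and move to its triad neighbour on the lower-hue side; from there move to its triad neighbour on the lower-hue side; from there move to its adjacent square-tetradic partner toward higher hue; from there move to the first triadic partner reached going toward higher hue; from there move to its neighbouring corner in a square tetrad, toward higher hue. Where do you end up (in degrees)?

15°

−120° (triadic ↓): 315 − 120 = 195°
−120° (triadic ↓): 195 − 120 = 75°
+90° (square ↑): 75 + 90 = 165°
+120° (triadic ↑): 165 + 120 = 285°
+90° (square ↑): 285 + 90 = 375 → 375 − 360 = 15°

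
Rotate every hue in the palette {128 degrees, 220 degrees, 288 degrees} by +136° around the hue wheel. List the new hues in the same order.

128 + 136 = 264°
220 + 136 = 356°
288 + 136 = 424 → 424 − 360 = 64°

264°, 356°, 64°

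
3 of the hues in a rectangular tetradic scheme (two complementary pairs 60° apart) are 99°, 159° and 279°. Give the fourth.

A rectangular tetradic uses two complementary pairs 60° apart: offsets 0°, 60°, 180°, 240°.
Among {99°, 159°, 279°}, 279° and 99° are a 180° pair.
The remaining hue 159° needs its own complement: 159 + 180 = 339°

339°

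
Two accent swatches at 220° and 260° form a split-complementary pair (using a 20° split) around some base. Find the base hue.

The accents sit 20° either side of the complement, so the complement is their short-arc midpoint on the wheel.
Short-arc midpoint of 220° and 260°: 240°.
Base is 180° from the complement: 240 − 180 = 60°

60°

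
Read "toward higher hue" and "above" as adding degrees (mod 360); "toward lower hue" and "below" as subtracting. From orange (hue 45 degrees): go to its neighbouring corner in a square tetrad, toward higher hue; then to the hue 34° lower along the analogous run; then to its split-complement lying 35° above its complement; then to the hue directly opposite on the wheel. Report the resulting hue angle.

136°

45 + 90 = 135°   (square ↑)
135 − 34 = 101°   (analog 34° ↓)
101 + 215 = 316°   (split-comp 35° ↑)
316 + 180 = 496 → 496 − 360 = 136°   (complement)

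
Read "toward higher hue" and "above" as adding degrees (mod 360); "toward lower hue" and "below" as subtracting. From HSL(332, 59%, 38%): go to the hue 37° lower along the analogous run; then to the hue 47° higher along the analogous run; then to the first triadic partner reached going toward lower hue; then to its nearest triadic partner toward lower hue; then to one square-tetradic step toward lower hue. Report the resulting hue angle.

332 − 37 = 295°   (analog 37° ↓)
295 + 47 = 342°   (analog 47° ↑)
342 − 120 = 222°   (triadic ↓)
222 − 120 = 102°   (triadic ↓)
102 − 90 = 12°   (square ↓)

12°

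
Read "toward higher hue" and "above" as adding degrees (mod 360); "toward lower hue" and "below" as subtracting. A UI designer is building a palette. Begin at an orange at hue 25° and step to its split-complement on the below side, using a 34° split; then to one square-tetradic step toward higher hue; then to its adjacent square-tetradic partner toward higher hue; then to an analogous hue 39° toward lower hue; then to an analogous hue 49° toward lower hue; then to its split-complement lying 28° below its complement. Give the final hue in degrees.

25 + 146 = 171°   (split-comp 34° ↓)
171 + 90 = 261°   (square ↑)
261 + 90 = 351°   (square ↑)
351 − 39 = 312°   (analog 39° ↓)
312 − 49 = 263°   (analog 49° ↓)
263 + 152 = 415 → 415 − 360 = 55°   (split-comp 28° ↓)

55°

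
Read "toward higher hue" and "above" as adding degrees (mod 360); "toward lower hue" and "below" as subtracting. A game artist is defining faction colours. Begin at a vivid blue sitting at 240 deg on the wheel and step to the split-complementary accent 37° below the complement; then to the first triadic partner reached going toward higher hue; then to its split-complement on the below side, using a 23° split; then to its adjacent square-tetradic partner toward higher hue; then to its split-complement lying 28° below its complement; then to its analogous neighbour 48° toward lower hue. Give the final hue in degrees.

134°

split-comp 37° ↓ +143°: 240 + 143 = 383 → 383 − 360 = 23°
triadic ↑ +120°: 23 + 120 = 143°
split-comp 23° ↓ +157°: 143 + 157 = 300°
square ↑ +90°: 300 + 90 = 390 → 390 − 360 = 30°
split-comp 28° ↓ +152°: 30 + 152 = 182°
analog 48° ↓ −48°: 182 − 48 = 134°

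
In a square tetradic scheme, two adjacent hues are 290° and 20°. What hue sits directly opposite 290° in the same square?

110°

A square tetradic scheme places four hues 90° apart; opposite corners are 180° apart.
290 + 180 = 470 → 470 − 360 = 110°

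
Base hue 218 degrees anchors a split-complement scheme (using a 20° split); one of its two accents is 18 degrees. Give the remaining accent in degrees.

58°

Split-complementary hues sit 20° either side of the complement.
Complement of the base 218°: 218 + 180 = 398 → 398 − 360 = 38°
The given accent 18° is 20° one side of 38°; the other accent sits 20° the other side: 38 + 20 = 58°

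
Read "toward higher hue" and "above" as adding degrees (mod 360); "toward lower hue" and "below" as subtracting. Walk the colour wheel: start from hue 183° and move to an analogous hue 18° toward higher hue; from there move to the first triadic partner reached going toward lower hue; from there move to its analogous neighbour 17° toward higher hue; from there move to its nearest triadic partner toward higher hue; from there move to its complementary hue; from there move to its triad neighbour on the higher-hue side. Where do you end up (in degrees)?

158°

analog 18° ↑ +18°: 183 + 18 = 201°
triadic ↓ −120°: 201 − 120 = 81°
analog 17° ↑ +17°: 81 + 17 = 98°
triadic ↑ +120°: 98 + 120 = 218°
complement +180°: 218 + 180 = 398 → 398 − 360 = 38°
triadic ↑ +120°: 38 + 120 = 158°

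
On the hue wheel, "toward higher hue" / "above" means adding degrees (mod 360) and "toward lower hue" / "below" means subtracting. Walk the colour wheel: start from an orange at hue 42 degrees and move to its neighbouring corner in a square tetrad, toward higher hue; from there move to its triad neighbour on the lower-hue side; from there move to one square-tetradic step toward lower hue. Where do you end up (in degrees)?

42 + 90 = 132°   (square ↑)
132 − 120 = 12°   (triadic ↓)
12 − 90 = -78 → -78 + 360 = 282°   (square ↓)

282°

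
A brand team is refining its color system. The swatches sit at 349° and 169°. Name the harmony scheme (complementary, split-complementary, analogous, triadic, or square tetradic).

Sort the hues: 169°, 349°.
Successive gaps around the wheel: 180°, 180°.
Two hues 180° apart are complementary.

complementary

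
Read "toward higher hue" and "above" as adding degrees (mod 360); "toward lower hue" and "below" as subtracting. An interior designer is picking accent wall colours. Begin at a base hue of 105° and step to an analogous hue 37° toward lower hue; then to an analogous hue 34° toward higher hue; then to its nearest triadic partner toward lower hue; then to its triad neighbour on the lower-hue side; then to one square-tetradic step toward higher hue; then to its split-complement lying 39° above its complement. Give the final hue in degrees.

analog 37° ↓ −37°: 105 − 37 = 68°
analog 34° ↑ +34°: 68 + 34 = 102°
triadic ↓ −120°: 102 − 120 = -18 → -18 + 360 = 342°
triadic ↓ −120°: 342 − 120 = 222°
square ↑ +90°: 222 + 90 = 312°
split-comp 39° ↑ +219°: 312 + 219 = 531 → 531 − 360 = 171°

171°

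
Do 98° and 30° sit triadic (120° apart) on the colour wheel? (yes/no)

Angular distance: |98 − 30| = 68 = 68°.
Triadic (120° apart) requires 120°.

no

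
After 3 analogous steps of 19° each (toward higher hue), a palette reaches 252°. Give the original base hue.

3 steps of 19° (toward higher hue) give a net shift of +57°.
Start = end − shift: 252 − 57 = 195°

195°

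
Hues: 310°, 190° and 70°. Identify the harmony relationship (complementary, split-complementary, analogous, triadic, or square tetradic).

triadic

Sort the hues: 70°, 190°, 310°.
Successive gaps around the wheel: 120°, 120°, 120°.
Three hues equally spaced 120° apart form a triad.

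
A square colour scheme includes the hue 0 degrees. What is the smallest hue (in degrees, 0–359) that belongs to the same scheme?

A square tetradic scheme places four hues every 90°.
The full set through 0° is {0°, 90°, 180°, 270°}.

0°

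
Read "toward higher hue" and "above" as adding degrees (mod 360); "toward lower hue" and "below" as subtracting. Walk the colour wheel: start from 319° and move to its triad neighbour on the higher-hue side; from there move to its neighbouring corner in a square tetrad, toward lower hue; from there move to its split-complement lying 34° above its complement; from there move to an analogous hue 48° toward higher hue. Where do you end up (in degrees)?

251°

triadic ↑ +120°: 319 + 120 = 439 → 439 − 360 = 79°
square ↓ −90°: 79 − 90 = -11 → -11 + 360 = 349°
split-comp 34° ↑ +214°: 349 + 214 = 563 → 563 − 360 = 203°
analog 48° ↑ +48°: 203 + 48 = 251°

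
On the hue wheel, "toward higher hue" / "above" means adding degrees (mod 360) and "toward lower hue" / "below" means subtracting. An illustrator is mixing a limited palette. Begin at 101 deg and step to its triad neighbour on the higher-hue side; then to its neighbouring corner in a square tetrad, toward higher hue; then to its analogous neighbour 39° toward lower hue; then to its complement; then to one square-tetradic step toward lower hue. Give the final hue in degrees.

2°

triadic ↑ +120°: 101 + 120 = 221°
square ↑ +90°: 221 + 90 = 311°
analog 39° ↓ −39°: 311 − 39 = 272°
complement +180°: 272 + 180 = 452 → 452 − 360 = 92°
square ↓ −90°: 92 − 90 = 2°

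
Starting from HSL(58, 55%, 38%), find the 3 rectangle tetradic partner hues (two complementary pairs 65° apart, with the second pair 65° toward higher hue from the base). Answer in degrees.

A rectangular tetradic uses two complementary pairs 65° apart: offsets 0°, 65°, 180°, 245°.
58 + 65 = 123°
58 + 180 = 238°
58 + 245 = 303°

123°, 238°, 303°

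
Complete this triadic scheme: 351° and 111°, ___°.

A triad places three hues 120° apart.
The full set through 111° is {111°, 231°, 351°}.
Given {111°, 351°}, the missing hue is 231°.

231°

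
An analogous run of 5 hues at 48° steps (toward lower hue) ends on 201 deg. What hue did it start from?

4 steps of 48° (toward lower hue) give a net shift of −192°.
Start = end − shift: 201 + 192 = 393 → 393 − 360 = 33°

33°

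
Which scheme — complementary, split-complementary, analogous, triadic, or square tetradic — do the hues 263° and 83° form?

complementary

Sort the hues: 83°, 263°.
Successive gaps around the wheel: 180°, 180°.
Two hues 180° apart are complementary.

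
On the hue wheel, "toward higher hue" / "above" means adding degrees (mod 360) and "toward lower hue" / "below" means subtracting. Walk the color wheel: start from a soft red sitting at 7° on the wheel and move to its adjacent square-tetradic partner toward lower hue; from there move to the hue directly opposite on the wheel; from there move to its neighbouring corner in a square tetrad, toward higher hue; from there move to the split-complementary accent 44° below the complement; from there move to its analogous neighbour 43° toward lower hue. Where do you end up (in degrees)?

square ↓ −90°: 7 − 90 = -83 → -83 + 360 = 277°
complement +180°: 277 + 180 = 457 → 457 − 360 = 97°
square ↑ +90°: 97 + 90 = 187°
split-comp 44° ↓ +136°: 187 + 136 = 323°
analog 43° ↓ −43°: 323 − 43 = 280°

280°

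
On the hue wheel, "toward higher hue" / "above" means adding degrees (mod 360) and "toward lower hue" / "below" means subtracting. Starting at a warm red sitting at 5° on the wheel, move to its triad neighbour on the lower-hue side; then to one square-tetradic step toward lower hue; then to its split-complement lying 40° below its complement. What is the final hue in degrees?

295°

triadic ↓ −120°: 5 − 120 = -115 → -115 + 360 = 245°
square ↓ −90°: 245 − 90 = 155°
split-comp 40° ↓ +140°: 155 + 140 = 295°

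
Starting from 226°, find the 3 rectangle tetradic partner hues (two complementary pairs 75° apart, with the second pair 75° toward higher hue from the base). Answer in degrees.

A rectangular tetradic uses two complementary pairs 75° apart: offsets 0°, 75°, 180°, 255°.
226 + 75 = 301°
226 + 180 = 406 → 406 − 360 = 46°
226 + 255 = 481 → 481 − 360 = 121°

301°, 46° and 121°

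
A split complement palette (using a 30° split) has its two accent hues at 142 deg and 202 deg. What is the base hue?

The accents sit 30° either side of the complement, so the complement is their short-arc midpoint on the wheel.
Short-arc midpoint of 142° and 202°: 172°.
Base is 180° from the complement: 172 − 180 = -8 → -8 + 360 = 352°

352°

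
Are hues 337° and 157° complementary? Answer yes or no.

yes

Angular distance: |337 − 157| = 180 = 180°.
Complementary requires 180°.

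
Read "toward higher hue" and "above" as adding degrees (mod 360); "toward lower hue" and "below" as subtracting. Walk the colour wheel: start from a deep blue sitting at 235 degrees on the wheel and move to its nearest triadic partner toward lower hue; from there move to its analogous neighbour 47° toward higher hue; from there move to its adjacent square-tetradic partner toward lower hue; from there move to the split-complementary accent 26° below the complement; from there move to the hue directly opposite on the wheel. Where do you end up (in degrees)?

triadic ↓ −120°: 235 − 120 = 115°
analog 47° ↑ +47°: 115 + 47 = 162°
square ↓ −90°: 162 − 90 = 72°
split-comp 26° ↓ +154°: 72 + 154 = 226°
complement +180°: 226 + 180 = 406 → 406 − 360 = 46°

46°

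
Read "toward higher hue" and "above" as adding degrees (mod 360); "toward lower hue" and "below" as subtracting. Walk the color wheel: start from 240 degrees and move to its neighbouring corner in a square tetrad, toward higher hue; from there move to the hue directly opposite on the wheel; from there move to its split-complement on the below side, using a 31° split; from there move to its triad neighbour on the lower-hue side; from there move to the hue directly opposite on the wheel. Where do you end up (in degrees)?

+90° (square ↑): 240 + 90 = 330°
+180° (complement): 330 + 180 = 510 → 510 − 360 = 150°
+149° (split-comp 31° ↓): 150 + 149 = 299°
−120° (triadic ↓): 299 − 120 = 179°
+180° (complement): 179 + 180 = 359°

359°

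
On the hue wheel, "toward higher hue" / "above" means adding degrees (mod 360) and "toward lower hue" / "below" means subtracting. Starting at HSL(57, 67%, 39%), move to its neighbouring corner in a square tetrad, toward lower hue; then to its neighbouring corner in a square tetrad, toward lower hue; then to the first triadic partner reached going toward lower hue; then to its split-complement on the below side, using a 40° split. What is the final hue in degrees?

square ↓ −90°: 57 − 90 = -33 → -33 + 360 = 327°
square ↓ −90°: 327 − 90 = 237°
triadic ↓ −120°: 237 − 120 = 117°
split-comp 40° ↓ +140°: 117 + 140 = 257°

257°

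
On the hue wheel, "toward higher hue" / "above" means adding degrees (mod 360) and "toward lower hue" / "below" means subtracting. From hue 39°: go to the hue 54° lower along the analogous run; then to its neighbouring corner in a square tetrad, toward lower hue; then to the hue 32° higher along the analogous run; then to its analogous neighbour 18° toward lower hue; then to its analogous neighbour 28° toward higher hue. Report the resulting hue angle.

297°

analog 54° ↓ −54°: 39 − 54 = -15 → -15 + 360 = 345°
square ↓ −90°: 345 − 90 = 255°
analog 32° ↑ +32°: 255 + 32 = 287°
analog 18° ↓ −18°: 287 − 18 = 269°
analog 28° ↑ +28°: 269 + 28 = 297°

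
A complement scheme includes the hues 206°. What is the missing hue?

26°

The complement sits 180° across the wheel.
The full set through 206° is {26°, 206°}.
Given {206°}, the missing hue is 26°.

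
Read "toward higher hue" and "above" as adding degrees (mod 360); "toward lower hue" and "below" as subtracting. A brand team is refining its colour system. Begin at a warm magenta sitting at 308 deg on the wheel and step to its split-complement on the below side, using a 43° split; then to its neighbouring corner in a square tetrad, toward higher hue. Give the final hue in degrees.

308 + 137 = 445 → 445 − 360 = 85°   (split-comp 43° ↓)
85 + 90 = 175°   (square ↑)

175°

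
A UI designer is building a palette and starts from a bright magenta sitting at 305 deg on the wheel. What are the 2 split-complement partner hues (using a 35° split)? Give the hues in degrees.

Split-complementary hues sit 35° either side of the complement.
Complement of 305 deg: 305 + 180 = 485 → 485 − 360 = 125°
125 − 35 = 90°
125 + 35 = 160°

90° and 160°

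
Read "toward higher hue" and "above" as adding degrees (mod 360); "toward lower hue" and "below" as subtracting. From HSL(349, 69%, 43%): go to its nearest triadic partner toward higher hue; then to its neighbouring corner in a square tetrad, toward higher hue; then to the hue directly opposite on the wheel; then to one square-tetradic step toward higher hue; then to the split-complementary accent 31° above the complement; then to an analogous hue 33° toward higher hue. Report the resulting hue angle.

349 + 120 = 469 → 469 − 360 = 109°   (triadic ↑)
109 + 90 = 199°   (square ↑)
199 + 180 = 379 → 379 − 360 = 19°   (complement)
19 + 90 = 109°   (square ↑)
109 + 211 = 320°   (split-comp 31° ↑)
320 + 33 = 353°   (analog 33° ↑)

353°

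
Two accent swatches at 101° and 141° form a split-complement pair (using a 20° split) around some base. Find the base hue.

The accents sit 20° either side of the complement, so the complement is their short-arc midpoint on the wheel.
Short-arc midpoint of 101° and 141°: 121°.
Base is 180° from the complement: 121 − 180 = -59 → -59 + 360 = 301°

301°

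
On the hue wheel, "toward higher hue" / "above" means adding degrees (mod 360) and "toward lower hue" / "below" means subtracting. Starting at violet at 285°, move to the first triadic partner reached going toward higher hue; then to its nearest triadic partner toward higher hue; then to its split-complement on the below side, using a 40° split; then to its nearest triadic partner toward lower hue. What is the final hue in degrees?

triadic ↑ +120°: 285 + 120 = 405 → 405 − 360 = 45°
triadic ↑ +120°: 45 + 120 = 165°
split-comp 40° ↓ +140°: 165 + 140 = 305°
triadic ↓ −120°: 305 − 120 = 185°

185°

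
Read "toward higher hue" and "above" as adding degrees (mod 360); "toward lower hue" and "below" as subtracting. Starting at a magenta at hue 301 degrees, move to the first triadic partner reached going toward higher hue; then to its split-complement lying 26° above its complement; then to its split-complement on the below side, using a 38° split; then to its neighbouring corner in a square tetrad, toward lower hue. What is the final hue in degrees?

319°

triadic ↑ +120°: 301 + 120 = 421 → 421 − 360 = 61°
split-comp 26° ↑ +206°: 61 + 206 = 267°
split-comp 38° ↓ +142°: 267 + 142 = 409 → 409 − 360 = 49°
square ↓ −90°: 49 − 90 = -41 → -41 + 360 = 319°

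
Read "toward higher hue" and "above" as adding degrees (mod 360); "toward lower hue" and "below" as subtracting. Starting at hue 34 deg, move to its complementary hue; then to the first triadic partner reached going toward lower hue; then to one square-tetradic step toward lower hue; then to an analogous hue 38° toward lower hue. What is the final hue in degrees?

326°

complement +180°: 34 + 180 = 214°
triadic ↓ −120°: 214 − 120 = 94°
square ↓ −90°: 94 − 90 = 4°
analog 38° ↓ −38°: 4 − 38 = -34 → -34 + 360 = 326°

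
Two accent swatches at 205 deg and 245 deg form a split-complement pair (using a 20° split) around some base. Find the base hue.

45°

The accents sit 20° either side of the complement, so the complement is their short-arc midpoint on the wheel.
Short-arc midpoint of 205° and 245°: 225°.
Base is 180° from the complement: 225 − 180 = 45°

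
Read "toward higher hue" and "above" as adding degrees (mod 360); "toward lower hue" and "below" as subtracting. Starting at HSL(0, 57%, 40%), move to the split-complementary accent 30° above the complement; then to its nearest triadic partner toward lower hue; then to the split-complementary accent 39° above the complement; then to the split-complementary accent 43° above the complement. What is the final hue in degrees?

split-comp 30° ↑ +210°: 0 + 210 = 210°
triadic ↓ −120°: 210 − 120 = 90°
split-comp 39° ↑ +219°: 90 + 219 = 309°
split-comp 43° ↑ +223°: 309 + 223 = 532 → 532 − 360 = 172°

172°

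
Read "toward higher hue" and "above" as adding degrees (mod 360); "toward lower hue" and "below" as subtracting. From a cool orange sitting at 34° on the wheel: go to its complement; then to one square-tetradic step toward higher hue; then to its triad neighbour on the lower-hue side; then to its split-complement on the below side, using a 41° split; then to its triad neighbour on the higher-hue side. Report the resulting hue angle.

83°

+180° (complement): 34 + 180 = 214°
+90° (square ↑): 214 + 90 = 304°
−120° (triadic ↓): 304 − 120 = 184°
+139° (split-comp 41° ↓): 184 + 139 = 323°
+120° (triadic ↑): 323 + 120 = 443 → 443 − 360 = 83°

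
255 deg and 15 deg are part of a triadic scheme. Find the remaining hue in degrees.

135°

A triad places three hues 120° apart.
The full set through 15° is {15°, 135°, 255°}.
Given {15°, 255°}, the missing hue is 135°.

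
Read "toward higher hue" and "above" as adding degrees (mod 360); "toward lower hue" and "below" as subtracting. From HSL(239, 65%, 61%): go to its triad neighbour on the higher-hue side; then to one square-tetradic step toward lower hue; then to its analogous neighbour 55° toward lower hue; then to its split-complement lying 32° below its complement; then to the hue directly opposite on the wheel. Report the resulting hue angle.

+120° (triadic ↑): 239 + 120 = 359°
−90° (square ↓): 359 − 90 = 269°
−55° (analog 55° ↓): 269 − 55 = 214°
+148° (split-comp 32° ↓): 214 + 148 = 362 → 362 − 360 = 2°
+180° (complement): 2 + 180 = 182°

182°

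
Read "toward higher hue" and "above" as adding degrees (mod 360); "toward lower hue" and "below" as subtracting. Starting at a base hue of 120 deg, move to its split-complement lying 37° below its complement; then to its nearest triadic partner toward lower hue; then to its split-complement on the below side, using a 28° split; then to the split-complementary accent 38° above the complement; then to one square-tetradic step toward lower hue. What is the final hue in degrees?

+143° (split-comp 37° ↓): 120 + 143 = 263°
−120° (triadic ↓): 263 − 120 = 143°
+152° (split-comp 28° ↓): 143 + 152 = 295°
+218° (split-comp 38° ↑): 295 + 218 = 513 → 513 − 360 = 153°
−90° (square ↓): 153 − 90 = 63°

63°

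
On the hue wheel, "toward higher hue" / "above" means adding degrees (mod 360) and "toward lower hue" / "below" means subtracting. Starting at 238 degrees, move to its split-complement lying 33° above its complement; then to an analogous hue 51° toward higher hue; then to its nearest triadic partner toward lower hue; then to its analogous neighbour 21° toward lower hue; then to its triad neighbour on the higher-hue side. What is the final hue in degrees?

split-comp 33° ↑ +213°: 238 + 213 = 451 → 451 − 360 = 91°
analog 51° ↑ +51°: 91 + 51 = 142°
triadic ↓ −120°: 142 − 120 = 22°
analog 21° ↓ −21°: 22 − 21 = 1°
triadic ↑ +120°: 1 + 120 = 121°

121°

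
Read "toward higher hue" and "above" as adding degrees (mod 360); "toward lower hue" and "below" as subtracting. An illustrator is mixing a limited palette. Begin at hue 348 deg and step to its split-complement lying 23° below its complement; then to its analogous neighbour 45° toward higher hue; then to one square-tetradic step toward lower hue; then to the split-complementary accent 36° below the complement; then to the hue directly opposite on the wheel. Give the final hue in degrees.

64°

348 + 157 = 505 → 505 − 360 = 145°   (split-comp 23° ↓)
145 + 45 = 190°   (analog 45° ↑)
190 − 90 = 100°   (square ↓)
100 + 144 = 244°   (split-comp 36° ↓)
244 + 180 = 424 → 424 − 360 = 64°   (complement)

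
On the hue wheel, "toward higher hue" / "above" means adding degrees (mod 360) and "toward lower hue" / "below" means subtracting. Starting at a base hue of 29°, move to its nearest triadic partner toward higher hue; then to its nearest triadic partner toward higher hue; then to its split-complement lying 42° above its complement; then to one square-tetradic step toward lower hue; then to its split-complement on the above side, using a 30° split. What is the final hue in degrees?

251°

triadic ↑ +120°: 29 + 120 = 149°
triadic ↑ +120°: 149 + 120 = 269°
split-comp 42° ↑ +222°: 269 + 222 = 491 → 491 − 360 = 131°
square ↓ −90°: 131 − 90 = 41°
split-comp 30° ↑ +210°: 41 + 210 = 251°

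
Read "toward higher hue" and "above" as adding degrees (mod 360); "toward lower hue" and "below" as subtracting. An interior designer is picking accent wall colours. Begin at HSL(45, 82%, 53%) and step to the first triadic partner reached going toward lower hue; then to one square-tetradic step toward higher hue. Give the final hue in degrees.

15°

−120° (triadic ↓): 45 − 120 = -75 → -75 + 360 = 285°
+90° (square ↑): 285 + 90 = 375 → 375 − 360 = 15°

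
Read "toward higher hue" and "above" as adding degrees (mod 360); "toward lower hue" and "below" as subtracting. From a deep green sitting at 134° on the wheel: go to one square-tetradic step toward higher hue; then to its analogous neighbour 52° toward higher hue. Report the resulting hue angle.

+90° (square ↑): 134 + 90 = 224°
+52° (analog 52° ↑): 224 + 52 = 276°

276°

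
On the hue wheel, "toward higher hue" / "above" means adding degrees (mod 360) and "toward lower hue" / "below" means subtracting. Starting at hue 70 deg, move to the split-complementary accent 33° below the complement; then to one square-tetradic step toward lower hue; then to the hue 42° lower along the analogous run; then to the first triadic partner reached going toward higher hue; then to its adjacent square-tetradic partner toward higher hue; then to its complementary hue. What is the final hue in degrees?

115°

+147° (split-comp 33° ↓): 70 + 147 = 217°
−90° (square ↓): 217 − 90 = 127°
−42° (analog 42° ↓): 127 − 42 = 85°
+120° (triadic ↑): 85 + 120 = 205°
+90° (square ↑): 205 + 90 = 295°
+180° (complement): 295 + 180 = 475 → 475 − 360 = 115°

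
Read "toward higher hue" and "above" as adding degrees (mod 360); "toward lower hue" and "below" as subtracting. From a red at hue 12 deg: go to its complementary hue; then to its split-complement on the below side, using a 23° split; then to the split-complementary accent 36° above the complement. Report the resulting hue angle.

205°

complement +180°: 12 + 180 = 192°
split-comp 23° ↓ +157°: 192 + 157 = 349°
split-comp 36° ↑ +216°: 349 + 216 = 565 → 565 − 360 = 205°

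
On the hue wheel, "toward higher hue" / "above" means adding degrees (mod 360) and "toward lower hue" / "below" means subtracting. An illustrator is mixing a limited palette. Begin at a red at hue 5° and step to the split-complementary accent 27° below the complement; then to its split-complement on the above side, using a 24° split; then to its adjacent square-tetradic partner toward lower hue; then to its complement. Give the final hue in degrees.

split-comp 27° ↓ +153°: 5 + 153 = 158°
split-comp 24° ↑ +204°: 158 + 204 = 362 → 362 − 360 = 2°
square ↓ −90°: 2 − 90 = -88 → -88 + 360 = 272°
complement +180°: 272 + 180 = 452 → 452 − 360 = 92°

92°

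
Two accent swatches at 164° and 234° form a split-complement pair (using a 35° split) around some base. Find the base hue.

The accents sit 35° either side of the complement, so the complement is their short-arc midpoint on the wheel.
Short-arc midpoint of 164° and 234°: 199°.
Base is 180° from the complement: 199 − 180 = 19°

19°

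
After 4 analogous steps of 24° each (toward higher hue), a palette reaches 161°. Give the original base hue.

65°

4 steps of 24° (toward higher hue) give a net shift of +96°.
Start = end − shift: 161 − 96 = 65°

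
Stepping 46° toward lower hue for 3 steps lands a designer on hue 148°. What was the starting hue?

3 steps of 46° (toward lower hue) give a net shift of −138°.
Start = end − shift: 148 + 138 = 286°

286°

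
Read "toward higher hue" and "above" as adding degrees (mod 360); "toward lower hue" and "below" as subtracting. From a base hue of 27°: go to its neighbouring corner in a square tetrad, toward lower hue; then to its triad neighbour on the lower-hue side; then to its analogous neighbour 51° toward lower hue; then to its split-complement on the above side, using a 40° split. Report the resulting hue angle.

346°

−90° (square ↓): 27 − 90 = -63 → -63 + 360 = 297°
−120° (triadic ↓): 297 − 120 = 177°
−51° (analog 51° ↓): 177 − 51 = 126°
+220° (split-comp 40° ↑): 126 + 220 = 346°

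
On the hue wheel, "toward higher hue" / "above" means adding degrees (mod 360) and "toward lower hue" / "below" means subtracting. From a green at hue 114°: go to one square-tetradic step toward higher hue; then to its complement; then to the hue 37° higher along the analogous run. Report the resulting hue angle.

61°

114 + 90 = 204°   (square ↑)
204 + 180 = 384 → 384 − 360 = 24°   (complement)
24 + 37 = 61°   (analog 37° ↑)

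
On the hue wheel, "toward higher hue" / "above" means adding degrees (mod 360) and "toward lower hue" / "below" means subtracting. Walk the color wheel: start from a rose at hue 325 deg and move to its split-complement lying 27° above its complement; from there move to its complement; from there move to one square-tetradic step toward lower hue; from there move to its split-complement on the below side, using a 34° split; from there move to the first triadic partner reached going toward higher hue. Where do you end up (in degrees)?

+207° (split-comp 27° ↑): 325 + 207 = 532 → 532 − 360 = 172°
+180° (complement): 172 + 180 = 352°
−90° (square ↓): 352 − 90 = 262°
+146° (split-comp 34° ↓): 262 + 146 = 408 → 408 − 360 = 48°
+120° (triadic ↑): 48 + 120 = 168°

168°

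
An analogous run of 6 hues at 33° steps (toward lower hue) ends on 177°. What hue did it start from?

342°

5 steps of 33° (toward lower hue) give a net shift of −165°.
Start = end − shift: 177 + 165 = 342°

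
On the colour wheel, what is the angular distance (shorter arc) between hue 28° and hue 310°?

78°

|28 − 310| = 282.
The shorter arc is 360 − 282 = 78°.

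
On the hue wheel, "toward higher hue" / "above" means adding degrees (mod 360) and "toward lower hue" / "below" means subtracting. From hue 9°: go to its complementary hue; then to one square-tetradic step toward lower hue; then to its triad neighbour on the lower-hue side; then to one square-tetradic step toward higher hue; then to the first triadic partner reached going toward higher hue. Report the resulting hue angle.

9 + 180 = 189°   (complement)
189 − 90 = 99°   (square ↓)
99 − 120 = -21 → -21 + 360 = 339°   (triadic ↓)
339 + 90 = 429 → 429 − 360 = 69°   (square ↑)
69 + 120 = 189°   (triadic ↑)

189°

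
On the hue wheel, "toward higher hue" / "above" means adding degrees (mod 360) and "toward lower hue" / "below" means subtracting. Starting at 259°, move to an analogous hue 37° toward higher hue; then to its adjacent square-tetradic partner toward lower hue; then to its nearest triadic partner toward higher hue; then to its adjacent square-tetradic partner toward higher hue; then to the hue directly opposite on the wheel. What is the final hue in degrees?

236°

259 + 37 = 296°   (analog 37° ↑)
296 − 90 = 206°   (square ↓)
206 + 120 = 326°   (triadic ↑)
326 + 90 = 416 → 416 − 360 = 56°   (square ↑)
56 + 180 = 236°   (complement)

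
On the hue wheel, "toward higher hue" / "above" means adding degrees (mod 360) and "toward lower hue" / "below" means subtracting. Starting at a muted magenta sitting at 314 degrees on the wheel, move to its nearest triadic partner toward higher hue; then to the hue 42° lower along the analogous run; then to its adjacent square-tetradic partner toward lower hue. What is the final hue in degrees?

302°

314 + 120 = 434 → 434 − 360 = 74°   (triadic ↑)
74 − 42 = 32°   (analog 42° ↓)
32 − 90 = -58 → -58 + 360 = 302°   (square ↓)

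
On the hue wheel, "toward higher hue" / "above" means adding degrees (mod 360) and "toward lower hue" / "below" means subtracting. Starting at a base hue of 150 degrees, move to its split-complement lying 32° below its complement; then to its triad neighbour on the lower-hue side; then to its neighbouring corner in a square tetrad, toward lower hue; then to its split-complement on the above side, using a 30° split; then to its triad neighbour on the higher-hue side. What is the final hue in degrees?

58°

150 + 148 = 298°   (split-comp 32° ↓)
298 − 120 = 178°   (triadic ↓)
178 − 90 = 88°   (square ↓)
88 + 210 = 298°   (split-comp 30° ↑)
298 + 120 = 418 → 418 − 360 = 58°   (triadic ↑)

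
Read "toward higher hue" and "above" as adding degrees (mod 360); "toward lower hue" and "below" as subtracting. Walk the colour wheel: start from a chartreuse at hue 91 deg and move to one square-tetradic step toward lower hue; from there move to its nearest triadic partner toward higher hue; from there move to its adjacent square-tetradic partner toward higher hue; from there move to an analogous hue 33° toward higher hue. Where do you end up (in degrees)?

91 − 90 = 1°   (square ↓)
1 + 120 = 121°   (triadic ↑)
121 + 90 = 211°   (square ↑)
211 + 33 = 244°   (analog 33° ↑)

244°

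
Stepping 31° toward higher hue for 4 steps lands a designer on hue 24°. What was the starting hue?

4 steps of 31° (toward higher hue) give a net shift of +124°.
Start = end − shift: 24 − 124 = -100 → -100 + 360 = 260°

260°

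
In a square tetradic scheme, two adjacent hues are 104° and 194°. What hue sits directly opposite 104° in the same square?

A square tetradic scheme places four hues 90° apart; opposite corners are 180° apart.
104 + 180 = 284°

284°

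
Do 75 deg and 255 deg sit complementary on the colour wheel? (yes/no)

yes

Angular distance: |75 − 255| = 180 = 180°.
Complementary requires 180°.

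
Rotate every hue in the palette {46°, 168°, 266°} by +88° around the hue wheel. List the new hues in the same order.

46 + 88 = 134°
168 + 88 = 256°
266 + 88 = 354°

134°, 256°, 354°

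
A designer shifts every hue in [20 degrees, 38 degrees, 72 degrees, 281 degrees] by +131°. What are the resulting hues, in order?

20 + 131 = 151°
38 + 131 = 169°
72 + 131 = 203°
281 + 131 = 412 → 412 − 360 = 52°

151°, 169°, 203°, 52°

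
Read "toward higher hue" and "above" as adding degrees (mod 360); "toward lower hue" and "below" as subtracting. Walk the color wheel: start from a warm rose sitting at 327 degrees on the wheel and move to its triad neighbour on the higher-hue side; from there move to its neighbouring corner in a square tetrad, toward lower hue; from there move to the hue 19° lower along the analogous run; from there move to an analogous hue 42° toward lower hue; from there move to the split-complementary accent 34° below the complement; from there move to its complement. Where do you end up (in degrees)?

triadic ↑ +120°: 327 + 120 = 447 → 447 − 360 = 87°
square ↓ −90°: 87 − 90 = -3 → -3 + 360 = 357°
analog 19° ↓ −19°: 357 − 19 = 338°
analog 42° ↓ −42°: 338 − 42 = 296°
split-comp 34° ↓ +146°: 296 + 146 = 442 → 442 − 360 = 82°
complement +180°: 82 + 180 = 262°

262°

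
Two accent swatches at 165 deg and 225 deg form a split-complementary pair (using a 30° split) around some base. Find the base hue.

15°

The accents sit 30° either side of the complement, so the complement is their short-arc midpoint on the wheel.
Short-arc midpoint of 165° and 225°: 195°.
Base is 180° from the complement: 195 − 180 = 15°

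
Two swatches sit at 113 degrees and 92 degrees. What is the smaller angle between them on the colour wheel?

21°

|113 − 92| = 21.
21 ≤ 180, so the shorter arc is 21°.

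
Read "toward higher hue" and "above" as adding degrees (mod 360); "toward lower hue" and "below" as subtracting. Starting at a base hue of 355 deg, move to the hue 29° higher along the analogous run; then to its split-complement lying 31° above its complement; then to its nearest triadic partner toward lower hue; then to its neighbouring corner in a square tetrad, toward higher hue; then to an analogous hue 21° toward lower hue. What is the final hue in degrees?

184°

analog 29° ↑ +29°: 355 + 29 = 384 → 384 − 360 = 24°
split-comp 31° ↑ +211°: 24 + 211 = 235°
triadic ↓ −120°: 235 − 120 = 115°
square ↑ +90°: 115 + 90 = 205°
analog 21° ↓ −21°: 205 − 21 = 184°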